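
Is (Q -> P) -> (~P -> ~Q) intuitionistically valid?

Yes

This is the forward direction of contraposition, which is intuitionistically derivable.
Assume Q -> P and ~P. If Q held then P would follow, contradicting ~P; so ~Q.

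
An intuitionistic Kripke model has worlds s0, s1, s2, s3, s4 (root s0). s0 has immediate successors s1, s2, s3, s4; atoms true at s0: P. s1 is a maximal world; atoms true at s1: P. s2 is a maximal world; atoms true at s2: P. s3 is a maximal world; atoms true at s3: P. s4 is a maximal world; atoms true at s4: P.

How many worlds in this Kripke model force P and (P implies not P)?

s0: does not force it — s0 does not force P and (P implies not P) since s0 fails P implies not P.
s1: does not force it — s1 does not force P and (P implies not P) since s1 fails P implies not P.
s2: does not force it.
s3: does not force it.
s4: does not force it.
Worlds forcing the formula: { }.

0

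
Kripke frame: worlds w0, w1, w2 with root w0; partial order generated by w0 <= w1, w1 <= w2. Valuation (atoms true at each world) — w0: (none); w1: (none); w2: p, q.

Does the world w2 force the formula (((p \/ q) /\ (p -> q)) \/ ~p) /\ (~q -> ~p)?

Yes

w2 ||- (((p \/ q) /\ (p -> q)) \/ ~p) /\ (~q -> ~p) since w2 forces both conjuncts.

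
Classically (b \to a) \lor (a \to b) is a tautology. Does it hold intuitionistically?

No

This is the Gödel–Dummett linearity axiom, which is not intuitionistically valid.
A Kripke countermodel: worlds s0, s1, s2; order generated by s0 \le s1, s0 \le s2; atoms true at each world — s0:{}; s1:{b}; s2:{a}.
s0 \nVdash (b \to a) \lor (a \to b): neither disjunct is forced at s0.
s0 \nVdash b \to a: at the accessible world s1, s1 \Vdash b but s1 \nVdash a.
s1 lacks atom a, so s1 \nVdash a.
So the root s0 does not force the formula.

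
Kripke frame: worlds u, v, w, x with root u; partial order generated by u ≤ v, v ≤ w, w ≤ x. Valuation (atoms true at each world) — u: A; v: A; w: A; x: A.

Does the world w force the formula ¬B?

w ⊩ ¬B: no world accessible from w forces B.

Yes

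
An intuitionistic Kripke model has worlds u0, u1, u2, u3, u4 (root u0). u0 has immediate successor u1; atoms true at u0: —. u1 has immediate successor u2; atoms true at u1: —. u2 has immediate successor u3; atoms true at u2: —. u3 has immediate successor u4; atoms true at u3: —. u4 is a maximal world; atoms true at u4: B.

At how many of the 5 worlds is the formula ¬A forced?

5

u0: forces it.
u1: forces it.
u2: forces it.
u3: forces it.
u4: forces it.
Worlds forcing the formula: {u0, u1, u2, u3, u4}.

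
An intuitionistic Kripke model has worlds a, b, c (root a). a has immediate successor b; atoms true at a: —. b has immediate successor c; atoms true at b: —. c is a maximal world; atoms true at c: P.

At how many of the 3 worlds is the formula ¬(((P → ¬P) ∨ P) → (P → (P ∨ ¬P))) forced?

0

a: does not force it — a ⊮ ¬(((P → ¬P) ∨ P) → (P → (P ∨ ¬P))) since a is accessible from a and a ⊩ ((P → ¬P) ∨ P) → (P → (P ∨ ¬P)).
b: does not force it.
c: does not force it.
Worlds forcing the formula: { }.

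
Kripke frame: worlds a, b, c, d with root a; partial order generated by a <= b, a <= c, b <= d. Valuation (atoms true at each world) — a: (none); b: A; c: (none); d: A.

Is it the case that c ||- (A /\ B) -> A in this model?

c ||- (A /\ B) -> A vacuously: no world accessible from c forces the antecedent A /\ B.

Yes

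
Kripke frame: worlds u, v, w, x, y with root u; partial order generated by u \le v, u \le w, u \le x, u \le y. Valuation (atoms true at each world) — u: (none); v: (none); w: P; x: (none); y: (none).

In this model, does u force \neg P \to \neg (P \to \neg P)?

No

u \nVdash \neg P \to \neg (P \to \neg P): at the accessible world v, v \Vdash \neg P but v \nVdash \neg (P \to \neg P).
v \nVdash \neg (P \to \neg P) since v is accessible from v and v \Vdash P \to \neg P.
v \Vdash P \to \neg P vacuously: no world accessible from v forces the antecedent P.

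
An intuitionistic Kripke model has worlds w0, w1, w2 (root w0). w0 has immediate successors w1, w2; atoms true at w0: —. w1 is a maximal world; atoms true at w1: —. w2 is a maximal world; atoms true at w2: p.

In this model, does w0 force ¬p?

w0 ⊮ ¬p since w2 is accessible from w0 and w2 ⊩ p.

No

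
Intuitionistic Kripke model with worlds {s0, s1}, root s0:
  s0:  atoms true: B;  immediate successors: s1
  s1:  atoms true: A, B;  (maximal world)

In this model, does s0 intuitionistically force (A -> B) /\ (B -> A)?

No

s0 ||-/- (A -> B) /\ (B -> A) since s0 fails B -> A.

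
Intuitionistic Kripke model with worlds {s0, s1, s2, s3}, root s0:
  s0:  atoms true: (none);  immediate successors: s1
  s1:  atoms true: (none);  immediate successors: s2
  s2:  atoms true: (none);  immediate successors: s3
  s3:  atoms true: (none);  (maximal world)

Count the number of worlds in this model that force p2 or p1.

0

s0: does not force it — s0 does not force p2 or p1: neither disjunct is forced at s0.
s1: does not force it — s1 does not force p2 or p1: neither disjunct is forced at s1.
s2: does not force it — s2 does not force p2 or p1: neither disjunct is forced at s2.
s3: does not force it.
Worlds forcing the formula: { }.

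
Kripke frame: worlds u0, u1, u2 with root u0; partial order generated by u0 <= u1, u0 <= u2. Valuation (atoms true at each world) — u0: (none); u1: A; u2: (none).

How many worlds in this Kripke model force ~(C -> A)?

0

u0: does not force it — u0 ||-/- ~(C -> A) since u0 is accessible from u0 and u0 ||- C -> A.
u1: does not force it — u1 ||-/- ~(C -> A) since u1 is accessible from u1 and u1 ||- C -> A.
u2: does not force it.
Worlds forcing the formula: { }.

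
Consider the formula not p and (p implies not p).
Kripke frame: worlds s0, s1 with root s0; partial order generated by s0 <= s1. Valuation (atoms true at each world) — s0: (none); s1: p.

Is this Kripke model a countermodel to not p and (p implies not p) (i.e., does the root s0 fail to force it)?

s0 does not force not p and (p implies not p) since s0 fails not p.
So the root s0 does not force not p and (p implies not p); the model is a countermodel.

Yes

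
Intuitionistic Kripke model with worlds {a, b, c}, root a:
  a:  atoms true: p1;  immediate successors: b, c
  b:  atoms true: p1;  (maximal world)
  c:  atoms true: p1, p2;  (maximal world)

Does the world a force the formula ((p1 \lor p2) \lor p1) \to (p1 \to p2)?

a \nVdash ((p1 \lor p2) \lor p1) \to (p1 \to p2): already at a itself, a \Vdash (p1 \lor p2) \lor p1 but a \nVdash p1 \to p2.
a \nVdash p1 \to p2: already at a itself, a \Vdash p1 but a \nVdash p2.
a lacks atom p2, so a \nVdash p2.

No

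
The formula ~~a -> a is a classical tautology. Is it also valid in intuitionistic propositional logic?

No

This is double-negation elimination, which is not intuitionistically valid.
A Kripke countermodel: worlds 0, 1; order generated by 0 <= 1; atoms true at each world — 0:{}; 1:{a}.
0 ||-/- ~~a -> a: already at 0 itself, 0 ||- ~~a but 0 ||-/- a.
0 lacks atom a, so 0 ||-/- a.
So the root 0 does not force the formula.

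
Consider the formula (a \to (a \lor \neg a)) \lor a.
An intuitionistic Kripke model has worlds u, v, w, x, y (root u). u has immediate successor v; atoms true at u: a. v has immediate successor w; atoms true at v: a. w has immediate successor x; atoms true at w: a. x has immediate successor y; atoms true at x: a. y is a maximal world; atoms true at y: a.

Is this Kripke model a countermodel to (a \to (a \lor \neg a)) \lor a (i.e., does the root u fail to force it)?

u \Vdash (a \to (a \lor \neg a)) \lor a via the disjunct a \to (a \lor \neg a).
So the root u forces (a \to (a \lor \neg a)) \lor a; the model is not a countermodel.

No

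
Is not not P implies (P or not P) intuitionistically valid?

This is a variant of double-negation elimination (deriving excluded middle from double negation), which is not intuitionistically valid.
A Kripke countermodel: worlds a, b; order generated by a <= b; atoms true at each world — a:{}; b:{P}.
a does not force not not P implies (P or not P): already at a itself, a forces not not P but a does not force P or not P.
a does not force P or not P: neither disjunct is forced at a.
a lacks atom P, so a does not force P.
So the root a does not force the formula.

No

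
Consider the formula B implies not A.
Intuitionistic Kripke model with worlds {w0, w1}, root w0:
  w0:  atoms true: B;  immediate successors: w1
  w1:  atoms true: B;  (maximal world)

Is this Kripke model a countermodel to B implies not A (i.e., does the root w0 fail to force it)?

No

w0 forces B implies not A: every world accessible from w0 that forces B (namely w0, w1) also forces not A.
So the root w0 forces B implies not A; the model is not a countermodel.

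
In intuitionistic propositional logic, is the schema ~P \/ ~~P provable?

This is the weak law of excluded middle, which is not intuitionistically valid.
A Kripke countermodel: worlds u0, u1, u2; order generated by u0 <= u1, u0 <= u2; atoms true at each world — u0:{}; u1:{P}; u2:{}.
u0 ||-/- ~P \/ ~~P: neither disjunct is forced at u0.
u0 ||-/- ~P since u1 is accessible from u0 and u1 ||- P.
So the root u0 does not force the formula.

No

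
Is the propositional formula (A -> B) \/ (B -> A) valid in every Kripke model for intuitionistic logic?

No

This is the Gödel–Dummett linearity axiom, which is not intuitionistically valid.
A Kripke countermodel: worlds w0, w1, w2; order generated by w0 <= w1, w0 <= w2; atoms true at each world — w0:{}; w1:{A}; w2:{B}.
w0 ||-/- (A -> B) \/ (B -> A): neither disjunct is forced at w0.
w0 ||-/- A -> B: at the accessible world w1, w1 ||- A but w1 ||-/- B.
w1 lacks atom B, so w1 ||-/- B.
So the root w0 does not force the formula.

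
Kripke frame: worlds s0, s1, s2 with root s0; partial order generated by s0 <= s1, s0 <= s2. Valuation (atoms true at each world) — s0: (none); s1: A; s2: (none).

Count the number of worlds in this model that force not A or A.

s0: does not force it — s0 does not force not A or A: neither disjunct is forced at s0.
s1: forces it.
s2: forces it.
Worlds forcing the formula: {s1, s2}.

2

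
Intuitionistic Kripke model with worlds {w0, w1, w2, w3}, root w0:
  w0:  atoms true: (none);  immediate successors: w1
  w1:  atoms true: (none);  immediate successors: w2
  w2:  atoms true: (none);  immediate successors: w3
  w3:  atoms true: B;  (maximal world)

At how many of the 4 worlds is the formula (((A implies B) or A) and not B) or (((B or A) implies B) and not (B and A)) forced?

w0: forces it.
w1: forces it.
w2: forces it.
w3: forces it.
Worlds forcing the formula: {w0, w1, w2, w3}.

4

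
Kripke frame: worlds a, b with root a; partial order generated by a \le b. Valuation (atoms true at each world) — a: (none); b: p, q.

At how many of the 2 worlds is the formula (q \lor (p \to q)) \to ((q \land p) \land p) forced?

a: does not force it — a \nVdash (q \lor (p \to q)) \to ((q \land p) \land p): already at a itself, a \Vdash q \lor (p \to q) but a \nVdash (q \land p) \land p.
b: forces it.
Worlds forcing the formula: {b}.

1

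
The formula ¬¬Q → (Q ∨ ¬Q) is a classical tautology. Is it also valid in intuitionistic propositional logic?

No

This is a variant of double-negation elimination (deriving excluded middle from double negation), which is not intuitionistically valid.
A Kripke countermodel: worlds 0, 1; order generated by 0 ≤ 1; atoms true at each world — 0:{}; 1:{Q}.
0 ⊮ ¬¬Q → (Q ∨ ¬Q): already at 0 itself, 0 ⊩ ¬¬Q but 0 ⊮ Q ∨ ¬Q.
0 ⊮ Q ∨ ¬Q: neither disjunct is forced at 0.
0 lacks atom Q, so 0 ⊮ Q.
So the root 0 does not force the formula.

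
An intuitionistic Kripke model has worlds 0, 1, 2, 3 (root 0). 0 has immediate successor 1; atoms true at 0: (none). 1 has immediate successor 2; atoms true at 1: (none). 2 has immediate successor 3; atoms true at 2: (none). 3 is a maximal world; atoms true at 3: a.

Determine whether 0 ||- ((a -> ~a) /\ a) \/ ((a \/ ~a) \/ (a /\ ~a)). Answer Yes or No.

No

0 ||-/- ((a -> ~a) /\ a) \/ ((a \/ ~a) \/ (a /\ ~a)): neither disjunct is forced at 0.
0 ||-/- (a -> ~a) /\ a since 0 fails a -> ~a.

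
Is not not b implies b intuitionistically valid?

This is double-negation elimination, which is not intuitionistically valid.
A Kripke countermodel: worlds 0, 1; order generated by 0 <= 1; atoms true at each world — 0:{}; 1:{b}.
0 does not force not not b implies b: already at 0 itself, 0 forces not not b but 0 does not force b.
0 lacks atom b, so 0 does not force b.
So the root 0 does not force the formula.

No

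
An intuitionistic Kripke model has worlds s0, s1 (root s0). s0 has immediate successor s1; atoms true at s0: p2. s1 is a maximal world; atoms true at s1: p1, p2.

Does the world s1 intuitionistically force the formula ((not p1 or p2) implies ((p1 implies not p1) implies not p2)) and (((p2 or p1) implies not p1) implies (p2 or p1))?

s1 forces ((not p1 or p2) implies ((p1 implies not p1) implies not p2)) and (((p2 or p1) implies not p1) implies (p2 or p1)) since s1 forces both conjuncts.

Yes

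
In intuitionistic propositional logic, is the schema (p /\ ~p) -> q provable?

Yes

This is an instance of ex falso quodlibet, which is intuitionistically derivable.
No world can force both p and ~p, so the antecedent p /\ ~p is never forced and the implication holds vacuously at every world.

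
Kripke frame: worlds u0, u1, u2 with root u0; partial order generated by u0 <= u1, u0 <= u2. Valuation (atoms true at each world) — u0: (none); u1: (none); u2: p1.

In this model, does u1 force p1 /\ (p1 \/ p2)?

u1 ||-/- p1 /\ (p1 \/ p2) since u1 fails p1.

No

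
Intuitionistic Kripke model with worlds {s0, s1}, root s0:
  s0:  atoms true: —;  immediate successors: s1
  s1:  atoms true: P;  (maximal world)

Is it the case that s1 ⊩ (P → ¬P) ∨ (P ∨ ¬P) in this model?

s1 ⊩ (P → ¬P) ∨ (P ∨ ¬P) via the disjunct P ∨ ¬P.

Yes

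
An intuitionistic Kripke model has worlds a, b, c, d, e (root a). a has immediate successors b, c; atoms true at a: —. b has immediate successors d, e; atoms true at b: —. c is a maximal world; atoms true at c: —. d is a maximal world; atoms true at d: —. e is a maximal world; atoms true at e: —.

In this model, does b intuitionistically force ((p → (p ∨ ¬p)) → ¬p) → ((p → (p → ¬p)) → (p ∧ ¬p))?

No

b ⊮ ((p → (p ∨ ¬p)) → ¬p) → ((p → (p → ¬p)) → (p ∧ ¬p)): already at b itself, b ⊩ (p → (p ∨ ¬p)) → ¬p but b ⊮ (p → (p → ¬p)) → (p ∧ ¬p).
b ⊮ (p → (p → ¬p)) → (p ∧ ¬p): already at b itself, b ⊩ p → (p → ¬p) but b ⊮ p ∧ ¬p.
b ⊮ p ∧ ¬p since b fails p.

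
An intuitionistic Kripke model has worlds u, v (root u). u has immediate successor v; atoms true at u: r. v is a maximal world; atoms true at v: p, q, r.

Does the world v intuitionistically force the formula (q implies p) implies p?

v forces (q implies p) implies p: every world accessible from v that forces q implies p (namely v) also forces p.

Yes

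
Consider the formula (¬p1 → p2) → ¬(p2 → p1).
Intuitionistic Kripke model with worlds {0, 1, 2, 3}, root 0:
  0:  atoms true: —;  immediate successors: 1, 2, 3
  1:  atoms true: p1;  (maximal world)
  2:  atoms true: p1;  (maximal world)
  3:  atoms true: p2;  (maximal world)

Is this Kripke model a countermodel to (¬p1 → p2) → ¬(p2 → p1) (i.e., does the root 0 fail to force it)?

0 ⊮ (¬p1 → p2) → ¬(p2 → p1): already at 0 itself, 0 ⊩ ¬p1 → p2 but 0 ⊮ ¬(p2 → p1).
0 ⊮ ¬(p2 → p1) since 1 is accessible from 0 and 1 ⊩ p2 → p1.
1 ⊩ p2 → p1 vacuously: no world accessible from 1 forces the antecedent p2.
So the root 0 does not force (¬p1 → p2) → ¬(p2 → p1); the model is a countermodel.

Yes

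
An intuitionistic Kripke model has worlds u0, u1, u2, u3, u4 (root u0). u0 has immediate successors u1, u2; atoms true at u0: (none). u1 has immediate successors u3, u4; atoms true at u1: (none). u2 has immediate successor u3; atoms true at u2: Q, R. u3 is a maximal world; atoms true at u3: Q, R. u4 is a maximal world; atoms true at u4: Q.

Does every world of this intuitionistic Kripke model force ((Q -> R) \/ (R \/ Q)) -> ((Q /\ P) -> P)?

u0 ||- ((Q -> R) \/ (R \/ Q)) -> ((Q /\ P) -> P): every world accessible from u0 that forces (Q -> R) \/ (R \/ Q) (namely u2, u3, u4) also forces (Q /\ P) -> P.
Since the root u0 forces ((Q -> R) \/ (R \/ Q)) -> ((Q /\ P) -> P) and forcing is persistent (monotone upward), every world forces it.

Yes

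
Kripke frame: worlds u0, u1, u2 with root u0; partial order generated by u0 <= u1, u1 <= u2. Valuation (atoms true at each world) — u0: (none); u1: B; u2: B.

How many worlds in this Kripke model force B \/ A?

2

u0: does not force it — u0 ||-/- B \/ A: neither disjunct is forced at u0.
u1: forces it.
u2: forces it.
Worlds forcing the formula: {u1, u2}.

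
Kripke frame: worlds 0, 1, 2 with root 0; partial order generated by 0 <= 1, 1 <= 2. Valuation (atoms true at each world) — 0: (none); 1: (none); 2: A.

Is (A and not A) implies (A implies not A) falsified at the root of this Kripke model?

0 forces (A and not A) implies (A implies not A) vacuously: no world accessible from 0 forces the antecedent A and not A.
So the root 0 forces (A and not A) implies (A implies not A); the model is not a countermodel.

No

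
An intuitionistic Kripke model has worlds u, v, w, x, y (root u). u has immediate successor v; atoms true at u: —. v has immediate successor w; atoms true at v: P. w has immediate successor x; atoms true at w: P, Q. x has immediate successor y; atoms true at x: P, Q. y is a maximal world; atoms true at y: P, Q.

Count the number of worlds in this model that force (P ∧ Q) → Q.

5

u: forces it.
v: forces it.
w: forces it.
x: forces it.
y: forces it.
Worlds forcing the formula: {u, v, w, x, y}.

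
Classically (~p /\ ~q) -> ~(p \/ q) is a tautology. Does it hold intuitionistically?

Yes

This is a constructively valid De Morgan direction (conjunction of negations to negated disjunction), which is intuitionistically derivable.
If both ~p and ~q hold at a world, no accessible world forces p or forces q, so none forces p \/ q.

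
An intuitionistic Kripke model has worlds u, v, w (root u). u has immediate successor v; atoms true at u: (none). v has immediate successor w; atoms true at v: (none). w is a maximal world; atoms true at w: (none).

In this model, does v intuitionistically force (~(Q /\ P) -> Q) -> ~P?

Yes

v ||- (~(Q /\ P) -> Q) -> ~P vacuously: no world accessible from v forces the antecedent ~(Q /\ P) -> Q.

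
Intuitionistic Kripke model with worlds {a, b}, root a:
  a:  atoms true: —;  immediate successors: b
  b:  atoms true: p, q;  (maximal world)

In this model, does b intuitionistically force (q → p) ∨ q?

b ⊩ (q → p) ∨ q via the disjunct q → p.

Yes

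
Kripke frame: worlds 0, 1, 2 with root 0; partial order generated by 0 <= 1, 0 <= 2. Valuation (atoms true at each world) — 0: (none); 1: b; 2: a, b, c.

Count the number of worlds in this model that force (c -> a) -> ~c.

0: does not force it — 0 ||-/- (c -> a) -> ~c: already at 0 itself, 0 ||- c -> a but 0 ||-/- ~c.
1: forces it.
2: does not force it.
Worlds forcing the formula: {1}.

1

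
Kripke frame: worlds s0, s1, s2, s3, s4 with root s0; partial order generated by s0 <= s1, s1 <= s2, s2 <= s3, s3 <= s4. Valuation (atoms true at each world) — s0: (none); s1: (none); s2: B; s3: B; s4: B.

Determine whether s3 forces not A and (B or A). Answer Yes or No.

Yes

s3 forces not A and (B or A) since s3 forces both conjuncts.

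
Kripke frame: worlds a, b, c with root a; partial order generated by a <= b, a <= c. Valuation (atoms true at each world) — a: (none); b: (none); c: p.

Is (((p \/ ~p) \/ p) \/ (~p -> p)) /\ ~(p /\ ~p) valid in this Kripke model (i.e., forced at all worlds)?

No

Not every world: a ||-/- (((p \/ ~p) \/ p) \/ (~p -> p)) /\ ~(p /\ ~p).
a ||-/- (((p \/ ~p) \/ p) \/ (~p -> p)) /\ ~(p /\ ~p) since a fails ((p \/ ~p) \/ p) \/ (~p -> p).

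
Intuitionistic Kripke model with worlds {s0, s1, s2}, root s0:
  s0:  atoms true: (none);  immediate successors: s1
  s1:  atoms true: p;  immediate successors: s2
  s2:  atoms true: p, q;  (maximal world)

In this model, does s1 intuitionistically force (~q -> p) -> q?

s1 ||-/- (~q -> p) -> q: already at s1 itself, s1 ||- ~q -> p but s1 ||-/- q.
s1 lacks atom q, so s1 ||-/- q.

No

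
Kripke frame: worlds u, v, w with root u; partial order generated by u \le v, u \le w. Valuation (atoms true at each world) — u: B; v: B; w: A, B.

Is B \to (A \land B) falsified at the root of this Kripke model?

Yes

u \nVdash B \to (A \land B): already at u itself, u \Vdash B but u \nVdash A \land B.
u \nVdash A \land B since u fails A.
So the root u does not force B \to (A \land B); the model is a countermodel.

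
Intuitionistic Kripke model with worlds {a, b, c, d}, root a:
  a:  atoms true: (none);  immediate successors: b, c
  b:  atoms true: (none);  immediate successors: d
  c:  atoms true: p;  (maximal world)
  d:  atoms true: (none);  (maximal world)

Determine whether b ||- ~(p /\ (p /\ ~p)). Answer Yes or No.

Yes

b ||- ~(p /\ (p /\ ~p)): no world accessible from b forces p /\ (p /\ ~p).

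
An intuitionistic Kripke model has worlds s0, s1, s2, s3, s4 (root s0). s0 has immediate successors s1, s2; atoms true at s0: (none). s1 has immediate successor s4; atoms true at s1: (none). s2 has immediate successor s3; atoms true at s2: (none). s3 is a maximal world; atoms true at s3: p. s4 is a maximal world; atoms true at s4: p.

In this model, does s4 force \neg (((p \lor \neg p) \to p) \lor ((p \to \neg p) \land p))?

No

s4 \nVdash \neg (((p \lor \neg p) \to p) \lor ((p \to \neg p) \land p)) since s4 is accessible from s4 and s4 \Vdash ((p \lor \neg p) \to p) \lor ((p \to \neg p) \land p).
s4 \Vdash ((p \lor \neg p) \to p) \lor ((p \to \neg p) \land p) via the disjunct (p \lor \neg p) \to p.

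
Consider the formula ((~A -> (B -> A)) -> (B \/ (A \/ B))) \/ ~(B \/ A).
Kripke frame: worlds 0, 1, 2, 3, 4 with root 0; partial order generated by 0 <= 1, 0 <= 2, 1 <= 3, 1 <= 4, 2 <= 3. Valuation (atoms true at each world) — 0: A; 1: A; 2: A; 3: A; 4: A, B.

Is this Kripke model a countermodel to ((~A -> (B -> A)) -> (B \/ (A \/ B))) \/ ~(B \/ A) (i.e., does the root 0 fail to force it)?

No

0 ||- ((~A -> (B -> A)) -> (B \/ (A \/ B))) \/ ~(B \/ A) via the disjunct (~A -> (B -> A)) -> (B \/ (A \/ B)).
So the root 0 forces ((~A -> (B -> A)) -> (B \/ (A \/ B))) \/ ~(B \/ A); the model is not a countermodel.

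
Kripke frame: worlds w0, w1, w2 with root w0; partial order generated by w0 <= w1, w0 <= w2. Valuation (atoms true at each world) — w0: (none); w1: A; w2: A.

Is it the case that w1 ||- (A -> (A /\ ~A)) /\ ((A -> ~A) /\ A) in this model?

No

w1 ||-/- (A -> (A /\ ~A)) /\ ((A -> ~A) /\ A) since w1 fails A -> (A /\ ~A).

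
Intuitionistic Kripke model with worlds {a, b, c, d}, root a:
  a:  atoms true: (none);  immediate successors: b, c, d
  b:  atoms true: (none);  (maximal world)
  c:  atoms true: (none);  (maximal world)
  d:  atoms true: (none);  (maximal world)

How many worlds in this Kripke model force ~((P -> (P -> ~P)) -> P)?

a: forces it.
b: forces it.
c: forces it.
d: forces it.
Worlds forcing the formula: {a, b, c, d}.

4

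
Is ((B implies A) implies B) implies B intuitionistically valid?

No

This is Peirce's law, which is not intuitionistically valid.
A Kripke countermodel: worlds u0, u1; order generated by u0 <= u1; atoms true at each world — u0:{}; u1:{B}.
u0 does not force ((B implies A) implies B) implies B: already at u0 itself, u0 forces (B implies A) implies B but u0 does not force B.
u0 lacks atom B, so u0 does not force B.
So the root u0 does not force the formula.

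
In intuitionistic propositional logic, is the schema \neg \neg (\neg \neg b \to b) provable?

Yes

This is the double negation of double-negation elimination, which is intuitionistically derivable.
By Glivenko's theorem the double negation of any classical propositional tautology is intuitionistically provable; \neg \neg b \to b is classically a tautology.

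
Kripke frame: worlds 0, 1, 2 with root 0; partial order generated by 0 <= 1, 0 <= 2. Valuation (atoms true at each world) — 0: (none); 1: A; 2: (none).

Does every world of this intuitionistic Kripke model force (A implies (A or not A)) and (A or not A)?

No

Not every world: 0 does not force (A implies (A or not A)) and (A or not A).
0 does not force (A implies (A or not A)) and (A or not A) since 0 fails A or not A.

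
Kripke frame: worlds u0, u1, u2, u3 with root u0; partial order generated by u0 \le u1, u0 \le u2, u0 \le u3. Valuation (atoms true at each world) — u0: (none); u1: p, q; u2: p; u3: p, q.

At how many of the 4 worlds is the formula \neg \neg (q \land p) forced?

u0: does not force it — u0 \nVdash \neg \neg (q \land p) since u2 is accessible from u0 and u2 \Vdash \neg (q \land p).
u1: forces it.
u2: does not force it — u2 \nVdash \neg \neg (q \land p) since u2 is accessible from u2 and u2 \Vdash \neg (q \land p).
u3: forces it.
Worlds forcing the formula: {u1, u3}.

2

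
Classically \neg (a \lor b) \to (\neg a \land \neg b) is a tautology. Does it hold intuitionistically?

Yes

This is a constructively valid De Morgan direction (negated disjunction to conjunction of negations), which is intuitionistically derivable.
From \neg (a \lor b): if a held then a \lor b would, contradiction — so \neg a; similarly \neg b.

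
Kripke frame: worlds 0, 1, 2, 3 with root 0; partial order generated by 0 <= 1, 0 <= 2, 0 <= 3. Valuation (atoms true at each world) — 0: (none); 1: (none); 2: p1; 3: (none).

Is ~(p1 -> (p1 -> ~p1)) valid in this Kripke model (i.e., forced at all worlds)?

Not every world: 0 ||-/- ~(p1 -> (p1 -> ~p1)).
0 ||-/- ~(p1 -> (p1 -> ~p1)) since 1 is accessible from 0 and 1 ||- p1 -> (p1 -> ~p1).
1 ||- p1 -> (p1 -> ~p1) vacuously: no world accessible from 1 forces the antecedent p1.

No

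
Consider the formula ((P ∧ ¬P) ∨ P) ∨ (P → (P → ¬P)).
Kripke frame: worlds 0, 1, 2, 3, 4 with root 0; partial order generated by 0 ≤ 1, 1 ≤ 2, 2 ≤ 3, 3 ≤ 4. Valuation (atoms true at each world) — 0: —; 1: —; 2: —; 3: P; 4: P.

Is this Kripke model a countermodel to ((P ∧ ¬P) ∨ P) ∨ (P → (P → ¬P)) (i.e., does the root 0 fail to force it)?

Yes

0 ⊮ ((P ∧ ¬P) ∨ P) ∨ (P → (P → ¬P)): neither disjunct is forced at 0.
0 ⊮ (P ∧ ¬P) ∨ P: neither disjunct is forced at 0.
0 ⊮ P ∧ ¬P since 0 fails P.
So the root 0 does not force ((P ∧ ¬P) ∨ P) ∨ (P → (P → ¬P)); the model is a countermodel.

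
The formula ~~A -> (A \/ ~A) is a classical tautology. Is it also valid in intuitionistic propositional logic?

No

This is a variant of double-negation elimination (deriving excluded middle from double negation), which is not intuitionistically valid.
A Kripke countermodel: worlds u0, u1; order generated by u0 <= u1; atoms true at each world — u0:{}; u1:{A}.
u0 ||-/- ~~A -> (A \/ ~A): already at u0 itself, u0 ||- ~~A but u0 ||-/- A \/ ~A.
u0 ||-/- A \/ ~A: neither disjunct is forced at u0.
u0 lacks atom A, so u0 ||-/- A.
So the root u0 does not force the formula.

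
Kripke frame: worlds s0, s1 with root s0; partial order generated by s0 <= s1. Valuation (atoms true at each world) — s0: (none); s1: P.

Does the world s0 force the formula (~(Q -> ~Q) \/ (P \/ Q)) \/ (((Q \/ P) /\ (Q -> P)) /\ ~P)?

No

s0 ||-/- (~(Q -> ~Q) \/ (P \/ Q)) \/ (((Q \/ P) /\ (Q -> P)) /\ ~P): neither disjunct is forced at s0.
s0 ||-/- ~(Q -> ~Q) \/ (P \/ Q): neither disjunct is forced at s0.
s0 ||-/- ~(Q -> ~Q) since s0 is accessible from s0 and s0 ||- Q -> ~Q.
s0 ||- Q -> ~Q vacuously: no world accessible from s0 forces the antecedent Q.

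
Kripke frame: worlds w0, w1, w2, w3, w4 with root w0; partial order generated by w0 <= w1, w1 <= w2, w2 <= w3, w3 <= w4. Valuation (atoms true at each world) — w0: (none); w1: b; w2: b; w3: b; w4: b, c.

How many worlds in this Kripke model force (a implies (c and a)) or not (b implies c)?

w0: forces it.
w1: forces it.
w2: forces it.
w3: forces it.
w4: forces it.
Worlds forcing the formula: {w0, w1, w2, w3, w4}.

5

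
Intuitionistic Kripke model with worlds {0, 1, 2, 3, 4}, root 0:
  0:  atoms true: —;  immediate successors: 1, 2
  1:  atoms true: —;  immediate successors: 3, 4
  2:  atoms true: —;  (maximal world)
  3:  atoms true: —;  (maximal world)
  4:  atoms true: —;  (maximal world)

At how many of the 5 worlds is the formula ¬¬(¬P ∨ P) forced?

5

0: forces it.
1: forces it.
2: forces it.
3: forces it.
4: forces it.
Worlds forcing the formula: {0, 1, 2, 3, 4}.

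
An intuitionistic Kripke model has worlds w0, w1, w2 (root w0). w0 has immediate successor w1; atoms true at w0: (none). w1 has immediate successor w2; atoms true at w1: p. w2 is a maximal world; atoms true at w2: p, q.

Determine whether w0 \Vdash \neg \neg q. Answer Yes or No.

Yes

w0 \Vdash \neg \neg q: no world accessible from w0 forces \neg q.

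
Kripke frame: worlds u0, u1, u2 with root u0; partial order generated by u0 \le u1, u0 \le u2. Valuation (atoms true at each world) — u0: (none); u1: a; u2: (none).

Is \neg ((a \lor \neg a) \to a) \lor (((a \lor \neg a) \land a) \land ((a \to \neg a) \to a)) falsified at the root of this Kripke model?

Yes

u0 \nVdash \neg ((a \lor \neg a) \to a) \lor (((a \lor \neg a) \land a) \land ((a \to \neg a) \to a)): neither disjunct is forced at u0.
u0 \nVdash \neg ((a \lor \neg a) \to a) since u1 is accessible from u0 and u1 \Vdash (a \lor \neg a) \to a.
u1 \Vdash (a \lor \neg a) \to a: every world accessible from u1 that forces a \lor \neg a (namely u1) also forces a.
So the root u0 does not force \neg ((a \lor \neg a) \to a) \lor (((a \lor \neg a) \land a) \land ((a \to \neg a) \to a)); the model is a countermodel.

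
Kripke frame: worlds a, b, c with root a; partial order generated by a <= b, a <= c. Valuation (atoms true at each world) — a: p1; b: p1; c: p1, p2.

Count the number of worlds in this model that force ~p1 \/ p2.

1

a: does not force it — a ||-/- ~p1 \/ p2: neither disjunct is forced at a.
b: does not force it.
c: forces it.
Worlds forcing the formula: {c}.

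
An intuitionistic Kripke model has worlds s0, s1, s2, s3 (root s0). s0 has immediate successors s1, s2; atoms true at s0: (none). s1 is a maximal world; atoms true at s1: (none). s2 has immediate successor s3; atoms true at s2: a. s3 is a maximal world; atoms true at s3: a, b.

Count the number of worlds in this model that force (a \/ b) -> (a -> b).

s0: does not force it — s0 ||-/- (a \/ b) -> (a -> b): at the accessible world s2, s2 ||- a \/ b but s2 ||-/- a -> b.
s1: forces it.
s2: does not force it — s2 ||-/- (a \/ b) -> (a -> b): already at s2 itself, s2 ||- a \/ b but s2 ||-/- a -> b.
s3: forces it.
Worlds forcing the formula: {s1, s3}.

2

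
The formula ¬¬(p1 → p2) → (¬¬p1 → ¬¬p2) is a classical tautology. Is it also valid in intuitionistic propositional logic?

Yes

This is the distribution of double negation over implication, which is intuitionistically derivable.
Assume ¬¬(p1 → p2) and ¬¬p1; suppose ¬p2. Then p1 → p2 would give ¬p1 (by contraposition), contradicting ¬¬p1; so ¬(p1 → p2), contradicting ¬¬(p1 → p2). Hence ¬¬p2.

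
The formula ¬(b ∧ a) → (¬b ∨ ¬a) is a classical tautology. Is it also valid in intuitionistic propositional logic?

This is the constructively invalid direction of De Morgan's law for conjunction, which is not intuitionistically valid.
A Kripke countermodel: worlds s0, s1, s2; order generated by s0 ≤ s1, s0 ≤ s2; atoms true at each world — s0:{}; s1:{b}; s2:{a}.
s0 ⊮ ¬(b ∧ a) → (¬b ∨ ¬a): already at s0 itself, s0 ⊩ ¬(b ∧ a) but s0 ⊮ ¬b ∨ ¬a.
s0 ⊮ ¬b ∨ ¬a: neither disjunct is forced at s0.
s0 ⊮ ¬b since s1 is accessible from s0 and s1 ⊩ b.
So the root s0 does not force the formula.

No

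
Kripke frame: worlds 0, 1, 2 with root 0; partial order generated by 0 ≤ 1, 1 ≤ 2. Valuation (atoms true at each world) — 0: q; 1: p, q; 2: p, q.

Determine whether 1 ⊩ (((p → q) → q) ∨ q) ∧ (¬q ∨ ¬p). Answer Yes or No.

No

1 ⊮ (((p → q) → q) ∨ q) ∧ (¬q ∨ ¬p) since 1 fails ¬q ∨ ¬p.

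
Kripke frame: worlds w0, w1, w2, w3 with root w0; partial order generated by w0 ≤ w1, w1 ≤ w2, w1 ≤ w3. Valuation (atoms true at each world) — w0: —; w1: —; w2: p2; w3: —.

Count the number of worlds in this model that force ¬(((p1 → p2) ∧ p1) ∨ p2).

w0: does not force it — w0 ⊮ ¬(((p1 → p2) ∧ p1) ∨ p2) since w2 is accessible from w0 and w2 ⊩ ((p1 → p2) ∧ p1) ∨ p2.
w1: does not force it — w1 ⊮ ¬(((p1 → p2) ∧ p1) ∨ p2) since w2 is accessible from w1 and w2 ⊩ ((p1 → p2) ∧ p1) ∨ p2.
w2: does not force it.
w3: forces it.
Worlds forcing the formula: {w3}.

1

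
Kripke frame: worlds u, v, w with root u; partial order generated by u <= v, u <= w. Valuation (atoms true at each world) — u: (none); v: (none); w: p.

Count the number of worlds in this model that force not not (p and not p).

u: does not force it — u does not force not not (p and not p) since u is accessible from u and u forces not (p and not p).
v: does not force it — v does not force not not (p and not p) since v is accessible from v and v forces not (p and not p).
w: does not force it.
Worlds forcing the formula: { }.

0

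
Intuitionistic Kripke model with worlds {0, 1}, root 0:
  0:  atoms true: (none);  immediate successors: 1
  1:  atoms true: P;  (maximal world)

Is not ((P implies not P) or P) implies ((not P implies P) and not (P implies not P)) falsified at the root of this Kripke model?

0 forces not ((P implies not P) or P) implies ((not P implies P) and not (P implies not P)) vacuously: no world accessible from 0 forces the antecedent not ((P implies not P) or P).
So the root 0 forces not ((P implies not P) or P) implies ((not P implies P) and not (P implies not P)); the model is not a countermodel.

No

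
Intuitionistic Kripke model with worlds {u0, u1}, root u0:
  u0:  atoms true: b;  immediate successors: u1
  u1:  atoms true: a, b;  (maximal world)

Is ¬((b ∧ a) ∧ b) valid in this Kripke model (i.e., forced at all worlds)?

Not every world: u0 ⊮ ¬((b ∧ a) ∧ b).
u0 ⊮ ¬((b ∧ a) ∧ b) since u1 is accessible from u0 and u1 ⊩ (b ∧ a) ∧ b.
u1 ⊩ (b ∧ a) ∧ b since u1 forces both conjuncts.

No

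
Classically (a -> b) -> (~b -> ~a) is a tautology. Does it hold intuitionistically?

Yes

This is the forward direction of contraposition, which is intuitionistically derivable.
Assume a -> b and ~b. If a held then b would follow, contradicting ~b; so ~a.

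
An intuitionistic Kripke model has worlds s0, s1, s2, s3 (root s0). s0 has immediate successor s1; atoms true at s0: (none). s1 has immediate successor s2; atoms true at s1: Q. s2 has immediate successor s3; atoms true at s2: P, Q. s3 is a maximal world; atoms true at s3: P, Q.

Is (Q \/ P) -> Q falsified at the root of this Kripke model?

s0 ||- (Q \/ P) -> Q: every world accessible from s0 that forces Q \/ P (namely s1, s2, s3) also forces Q.
So the root s0 forces (Q \/ P) -> Q; the model is not a countermodel.

No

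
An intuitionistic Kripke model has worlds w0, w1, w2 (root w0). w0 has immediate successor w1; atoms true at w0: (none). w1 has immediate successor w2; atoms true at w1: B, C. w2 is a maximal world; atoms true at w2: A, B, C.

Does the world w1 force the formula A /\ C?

No

w1 ||-/- A /\ C since w1 fails A.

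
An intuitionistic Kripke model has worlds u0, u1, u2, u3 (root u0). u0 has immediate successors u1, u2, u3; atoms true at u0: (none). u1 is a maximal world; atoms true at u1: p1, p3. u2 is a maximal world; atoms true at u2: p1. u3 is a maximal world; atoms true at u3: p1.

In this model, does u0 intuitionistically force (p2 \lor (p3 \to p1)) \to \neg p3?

No

u0 \nVdash (p2 \lor (p3 \to p1)) \to \neg p3: already at u0 itself, u0 \Vdash p2 \lor (p3 \to p1) but u0 \nVdash \neg p3.
u0 \nVdash \neg p3 since u1 is accessible from u0 and u1 \Vdash p3.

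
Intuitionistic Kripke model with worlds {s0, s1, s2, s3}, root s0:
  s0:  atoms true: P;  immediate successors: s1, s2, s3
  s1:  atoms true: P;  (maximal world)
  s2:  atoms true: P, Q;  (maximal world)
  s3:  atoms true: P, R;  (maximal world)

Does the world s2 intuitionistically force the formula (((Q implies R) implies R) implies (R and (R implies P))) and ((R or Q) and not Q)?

s2 does not force (((Q implies R) implies R) implies (R and (R implies P))) and ((R or Q) and not Q) since s2 fails ((Q implies R) implies R) implies (R and (R implies P)).

No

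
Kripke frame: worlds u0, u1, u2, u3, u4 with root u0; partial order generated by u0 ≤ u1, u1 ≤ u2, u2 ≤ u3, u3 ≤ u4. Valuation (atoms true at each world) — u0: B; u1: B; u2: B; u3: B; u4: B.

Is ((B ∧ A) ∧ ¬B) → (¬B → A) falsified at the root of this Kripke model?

u0 ⊩ ((B ∧ A) ∧ ¬B) → (¬B → A) vacuously: no world accessible from u0 forces the antecedent (B ∧ A) ∧ ¬B.
So the root u0 forces ((B ∧ A) ∧ ¬B) → (¬B → A); the model is not a countermodel.

No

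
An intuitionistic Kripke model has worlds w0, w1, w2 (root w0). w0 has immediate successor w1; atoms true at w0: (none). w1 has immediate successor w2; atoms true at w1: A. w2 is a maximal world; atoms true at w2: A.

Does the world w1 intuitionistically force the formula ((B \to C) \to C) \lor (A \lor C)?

w1 \Vdash ((B \to C) \to C) \lor (A \lor C) via the disjunct A \lor C.

Yes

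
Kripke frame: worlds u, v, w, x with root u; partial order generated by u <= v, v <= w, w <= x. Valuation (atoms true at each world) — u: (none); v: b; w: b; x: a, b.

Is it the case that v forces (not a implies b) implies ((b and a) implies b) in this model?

v forces (not a implies b) implies ((b and a) implies b): every world accessible from v that forces not a implies b (namely v, w, x) also forces (b and a) implies b.

Yes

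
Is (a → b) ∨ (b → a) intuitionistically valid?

No

This is the Gödel–Dummett linearity axiom, which is not intuitionistically valid.
A Kripke countermodel: worlds w0, w1, w2; order generated by w0 ≤ w1, w0 ≤ w2; atoms true at each world — w0:{}; w1:{a}; w2:{b}.
w0 ⊮ (a → b) ∨ (b → a): neither disjunct is forced at w0.
w0 ⊮ a → b: at the accessible world w1, w1 ⊩ a but w1 ⊮ b.
w1 lacks atom b, so w1 ⊮ b.
So the root w0 does not force the formula.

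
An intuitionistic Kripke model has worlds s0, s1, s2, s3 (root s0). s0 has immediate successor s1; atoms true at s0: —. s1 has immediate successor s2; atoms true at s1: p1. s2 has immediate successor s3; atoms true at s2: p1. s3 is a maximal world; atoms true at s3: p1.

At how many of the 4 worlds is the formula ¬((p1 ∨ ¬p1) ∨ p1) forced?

s0: does not force it — s0 ⊮ ¬((p1 ∨ ¬p1) ∨ p1) since s1 is accessible from s0 and s1 ⊩ (p1 ∨ ¬p1) ∨ p1.
s1: does not force it — s1 ⊮ ¬((p1 ∨ ¬p1) ∨ p1) since s1 is accessible from s1 and s1 ⊩ (p1 ∨ ¬p1) ∨ p1.
s2: does not force it.
s3: does not force it.
Worlds forcing the formula: { }.

0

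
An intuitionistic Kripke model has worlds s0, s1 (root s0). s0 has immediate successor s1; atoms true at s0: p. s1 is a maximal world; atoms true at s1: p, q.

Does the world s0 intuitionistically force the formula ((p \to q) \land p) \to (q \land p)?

Yes

s0 \Vdash ((p \to q) \land p) \to (q \land p): every world accessible from s0 that forces (p \to q) \land p (namely s1) also forces q \land p.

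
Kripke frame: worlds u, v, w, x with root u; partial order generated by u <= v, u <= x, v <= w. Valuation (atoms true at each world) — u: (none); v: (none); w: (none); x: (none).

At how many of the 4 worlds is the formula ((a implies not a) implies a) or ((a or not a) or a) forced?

u: forces it.
v: forces it.
w: forces it.
x: forces it.
Worlds forcing the formula: {u, v, w, x}.

4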